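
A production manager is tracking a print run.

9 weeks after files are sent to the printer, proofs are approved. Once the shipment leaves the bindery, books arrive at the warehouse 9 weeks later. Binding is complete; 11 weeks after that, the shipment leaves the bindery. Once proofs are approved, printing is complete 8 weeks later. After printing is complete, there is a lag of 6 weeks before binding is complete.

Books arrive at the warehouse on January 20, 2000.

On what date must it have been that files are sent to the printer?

Books arrive at the warehouse: Jan 20, 2000.
The shipment leaves the bindery: Jan 20, 2000 − 9 weeks = Nov 18, 1999.
Binding is complete: Nov 18, 1999 − 11 weeks = Sep 2, 1999.
Printing is complete: Sep 2, 1999 − 6 weeks = Jul 22, 1999.
Proofs are approved: Jul 22, 1999 − 8 weeks = May 27, 1999.
Files are sent to the printer: May 27, 1999 − 9 weeks = Mar 25, 1999.

March 25, 1999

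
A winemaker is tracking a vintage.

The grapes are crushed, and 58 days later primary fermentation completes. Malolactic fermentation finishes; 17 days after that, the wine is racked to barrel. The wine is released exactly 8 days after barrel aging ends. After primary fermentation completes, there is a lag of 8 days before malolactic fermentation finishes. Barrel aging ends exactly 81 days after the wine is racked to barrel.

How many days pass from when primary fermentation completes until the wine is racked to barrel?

25 days

Causal path: primary fermentation completes → malolactic fermentation finishes → the wine is racked to barrel.
Total delay along the path: 8 + 17 = 25 days.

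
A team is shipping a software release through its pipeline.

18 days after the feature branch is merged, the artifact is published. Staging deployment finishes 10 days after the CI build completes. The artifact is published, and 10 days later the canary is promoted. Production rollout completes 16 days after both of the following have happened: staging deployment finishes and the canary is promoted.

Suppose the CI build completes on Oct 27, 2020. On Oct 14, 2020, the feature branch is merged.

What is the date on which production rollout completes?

The CI build completes: Oct 27, 2020.
Staging deployment finishes: Oct 27, 2020 + 10 days = Nov 6, 2020.
The feature branch is merged: Oct 14, 2020.
The artifact is published: Oct 14, 2020 + 18 days = Nov 1, 2020.
The canary is promoted: Nov 1, 2020 + 10 days = Nov 11, 2020.
Both prerequisites met — staging deployment finishes (Nov 6, 2020), the canary is promoted (Nov 11, 2020); the later is Nov 11, 2020.
Production rollout completes: Nov 11, 2020 + 16 days = Nov 27, 2020.

Nov 27, 2020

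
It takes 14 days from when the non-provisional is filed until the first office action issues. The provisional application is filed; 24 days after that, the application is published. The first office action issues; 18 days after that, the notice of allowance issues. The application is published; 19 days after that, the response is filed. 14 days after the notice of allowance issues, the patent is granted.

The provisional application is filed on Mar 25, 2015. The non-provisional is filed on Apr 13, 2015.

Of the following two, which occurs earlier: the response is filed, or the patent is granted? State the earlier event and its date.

The response is filed — May 7, 2015

The provisional application is filed: Mar 25, 2015.
The application is published: Mar 25, 2015 + 24 days = Apr 18, 2015.
The response is filed: Apr 18, 2015 + 19 days = May 7, 2015.
The non-provisional is filed: Apr 13, 2015.
The first office action issues: Apr 13, 2015 + 14 days = Apr 27, 2015.
The notice of allowance issues: Apr 27, 2015 + 18 days = May 15, 2015.
The patent is granted: May 15, 2015 + 14 days = May 29, 2015.
Comparing: the response is filed on May 7, 2015 vs the patent is granted on May 29, 2015. Earlier: the response is filed.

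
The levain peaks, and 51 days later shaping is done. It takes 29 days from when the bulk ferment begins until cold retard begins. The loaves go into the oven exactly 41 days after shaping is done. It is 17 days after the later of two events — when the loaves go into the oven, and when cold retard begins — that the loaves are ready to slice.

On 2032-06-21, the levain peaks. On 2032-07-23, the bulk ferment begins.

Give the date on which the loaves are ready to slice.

The levain peaks: Jun 21, 2032.
Shaping is done: Jun 21, 2032 + 51 days = Aug 11, 2032.
The loaves go into the oven: Aug 11, 2032 + 41 days = Sep 21, 2032.
The bulk ferment begins: Jul 23, 2032.
Cold retard begins: Jul 23, 2032 + 29 days = Aug 21, 2032.
Both prerequisites met — the loaves go into the oven (Sep 21, 2032), cold retard begins (Aug 21, 2032); the later is Sep 21, 2032.
The loaves are ready to slice: Sep 21, 2032 + 17 days = Oct 8, 2032.

2032-10-08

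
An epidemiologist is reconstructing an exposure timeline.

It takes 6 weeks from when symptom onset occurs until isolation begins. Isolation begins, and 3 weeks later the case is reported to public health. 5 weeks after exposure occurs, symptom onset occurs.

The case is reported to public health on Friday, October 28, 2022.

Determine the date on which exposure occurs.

The case is reported to public health: Oct 28, 2022.
Isolation begins: Oct 28, 2022 − 3 weeks = Oct 7, 2022.
Symptom onset occurs: Oct 7, 2022 − 6 weeks = Aug 26, 2022.
Exposure occurs: Aug 26, 2022 − 5 weeks = Jul 22, 2022.

Friday, July 22, 2022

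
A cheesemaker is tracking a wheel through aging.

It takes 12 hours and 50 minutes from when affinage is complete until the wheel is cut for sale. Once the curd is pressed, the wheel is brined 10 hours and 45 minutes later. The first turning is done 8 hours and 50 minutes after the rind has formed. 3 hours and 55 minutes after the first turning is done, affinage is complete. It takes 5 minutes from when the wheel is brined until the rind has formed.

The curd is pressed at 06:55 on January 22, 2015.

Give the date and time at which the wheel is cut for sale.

19:20 on January 23, 2015

The curd is pressed: 06:55 Jan 22, 2015.
The wheel is brined: 06:55 Jan 22, 2015 + 10h45m = 17:40 Jan 22, 2015.
The rind has formed: 17:40 Jan 22, 2015 + 5m = 17:45 Jan 22, 2015.
The first turning is done: 17:45 Jan 22, 2015 + 8h50m = 02:35 Jan 23, 2015.
Affinage is complete: 02:35 Jan 23, 2015 + 3h55m = 06:30 Jan 23, 2015.
The wheel is cut for sale: 06:30 Jan 23, 2015 + 12h50m = 19:20 Jan 23, 2015.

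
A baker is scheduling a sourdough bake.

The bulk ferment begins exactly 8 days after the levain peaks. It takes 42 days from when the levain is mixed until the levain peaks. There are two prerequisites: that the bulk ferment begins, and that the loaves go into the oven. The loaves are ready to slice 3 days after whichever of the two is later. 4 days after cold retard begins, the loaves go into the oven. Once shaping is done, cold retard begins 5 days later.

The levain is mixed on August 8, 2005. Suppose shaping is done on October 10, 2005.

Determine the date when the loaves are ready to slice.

The levain is mixed: Aug 8, 2005.
The levain peaks: Aug 8, 2005 + 42 days = Sep 19, 2005.
The bulk ferment begins: Sep 19, 2005 + 8 days = Sep 27, 2005.
Shaping is done: Oct 10, 2005.
Cold retard begins: Oct 10, 2005 + 5 days = Oct 15, 2005.
The loaves go into the oven: Oct 15, 2005 + 4 days = Oct 19, 2005.
Both prerequisites met — the bulk ferment begins (Sep 27, 2005), the loaves go into the oven (Oct 19, 2005); the later is Oct 19, 2005.
The loaves are ready to slice: Oct 19, 2005 + 3 days = Oct 22, 2005.

October 22, 2005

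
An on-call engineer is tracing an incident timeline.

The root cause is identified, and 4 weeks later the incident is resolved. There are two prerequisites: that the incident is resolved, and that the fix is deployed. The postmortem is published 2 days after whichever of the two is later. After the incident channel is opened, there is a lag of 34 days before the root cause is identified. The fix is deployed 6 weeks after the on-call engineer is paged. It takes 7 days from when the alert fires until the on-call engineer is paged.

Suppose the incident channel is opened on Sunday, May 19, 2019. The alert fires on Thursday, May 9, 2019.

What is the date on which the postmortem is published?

Monday, July 22, 2019

The incident channel is opened: May 19, 2019.
The root cause is identified: May 19, 2019 + 34 days = Jun 22, 2019.
The incident is resolved: Jun 22, 2019 + 4 weeks = Jul 20, 2019.
The alert fires: May 9, 2019.
The on-call engineer is paged: May 9, 2019 + 7 days = May 16, 2019.
The fix is deployed: May 16, 2019 + 6 weeks = Jun 27, 2019.
Both prerequisites met — the incident is resolved (Jul 20, 2019), the fix is deployed (Jun 27, 2019); the later is Jul 20, 2019.
The postmortem is published: Jul 20, 2019 + 2 days = Jul 22, 2019.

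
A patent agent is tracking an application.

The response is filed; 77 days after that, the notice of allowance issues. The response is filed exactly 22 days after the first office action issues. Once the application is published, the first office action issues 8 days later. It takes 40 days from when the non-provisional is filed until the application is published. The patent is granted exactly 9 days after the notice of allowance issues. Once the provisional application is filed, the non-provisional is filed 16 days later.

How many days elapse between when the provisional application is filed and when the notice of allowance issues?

163 days

Causal path: the provisional application is filed → the non-provisional is filed → the application is published → the first office action issues → the response is filed → the notice of allowance issues.
Total delay along the path: 16 + 40 + 8 + 22 + 77 = 163 days.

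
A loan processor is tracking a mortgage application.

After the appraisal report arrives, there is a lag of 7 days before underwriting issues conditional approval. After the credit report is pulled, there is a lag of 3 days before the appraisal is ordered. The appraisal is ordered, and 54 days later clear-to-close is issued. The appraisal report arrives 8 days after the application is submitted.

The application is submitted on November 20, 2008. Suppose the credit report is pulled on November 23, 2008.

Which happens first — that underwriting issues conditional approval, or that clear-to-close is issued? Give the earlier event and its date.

The application is submitted: Nov 20, 2008.
The appraisal report arrives: Nov 20, 2008 + 8 days = Nov 28, 2008.
Underwriting issues conditional approval: Nov 28, 2008 + 7 days = Dec 5, 2008.
The credit report is pulled: Nov 23, 2008.
The appraisal is ordered: Nov 23, 2008 + 3 days = Nov 26, 2008.
Clear-to-close is issued: Nov 26, 2008 + 54 days = Jan 19, 2009.
Comparing: underwriting issues conditional approval on Dec 5, 2008 vs clear-to-close is issued on Jan 19, 2009. Earlier: underwriting issues conditional approval.

Underwriting issues conditional approval — December 5, 2008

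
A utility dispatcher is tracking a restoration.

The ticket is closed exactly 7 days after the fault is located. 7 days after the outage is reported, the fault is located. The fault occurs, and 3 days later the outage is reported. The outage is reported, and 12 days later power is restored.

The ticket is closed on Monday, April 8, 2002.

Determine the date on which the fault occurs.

The ticket is closed: Apr 8, 2002.
The fault is located: Apr 8, 2002 − 7 days = Apr 1, 2002.
The outage is reported: Apr 1, 2002 − 7 days = Mar 25, 2002.
The fault occurs: Mar 25, 2002 − 3 days = Mar 22, 2002.

Friday, March 22, 2002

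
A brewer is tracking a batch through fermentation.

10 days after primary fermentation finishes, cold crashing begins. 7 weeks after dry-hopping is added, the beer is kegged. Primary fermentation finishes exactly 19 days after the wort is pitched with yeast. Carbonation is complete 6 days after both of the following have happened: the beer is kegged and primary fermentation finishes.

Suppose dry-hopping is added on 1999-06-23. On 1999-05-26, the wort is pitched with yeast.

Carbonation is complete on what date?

Dry-hopping is added: Jun 23, 1999.
The beer is kegged: Jun 23, 1999 + 7 weeks = Aug 11, 1999.
The wort is pitched with yeast: May 26, 1999.
Primary fermentation finishes: May 26, 1999 + 19 days = Jun 14, 1999.
Both prerequisites met — the beer is kegged (Aug 11, 1999), primary fermentation finishes (Jun 14, 1999); the later is Aug 11, 1999.
Carbonation is complete: Aug 11, 1999 + 6 days = Aug 17, 1999.

1999-08-17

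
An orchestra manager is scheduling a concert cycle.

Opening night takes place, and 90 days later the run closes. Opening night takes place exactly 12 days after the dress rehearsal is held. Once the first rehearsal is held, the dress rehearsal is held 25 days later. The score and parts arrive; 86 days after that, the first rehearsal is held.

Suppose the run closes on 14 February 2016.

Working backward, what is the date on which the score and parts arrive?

16 July 2015

The run closes: Feb 14, 2016.
Opening night takes place: Feb 14, 2016 − 90 days = Nov 16, 2015.
The dress rehearsal is held: Nov 16, 2015 − 12 days = Nov 4, 2015.
The first rehearsal is held: Nov 4, 2015 − 25 days = Oct 10, 2015.
The score and parts arrive: Oct 10, 2015 − 86 days = Jul 16, 2015.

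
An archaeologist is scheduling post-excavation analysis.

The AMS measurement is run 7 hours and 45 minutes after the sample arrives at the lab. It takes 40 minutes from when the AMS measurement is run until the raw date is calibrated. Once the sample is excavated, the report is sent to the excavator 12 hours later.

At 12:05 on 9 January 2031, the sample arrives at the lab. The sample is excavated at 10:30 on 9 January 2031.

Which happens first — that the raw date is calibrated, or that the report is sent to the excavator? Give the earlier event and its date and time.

The raw date is calibrated — 20:30 on 9 January 2031

The sample arrives at the lab: 12:05 Jan 9, 2031.
The AMS measurement is run: 12:05 Jan 9, 2031 + 7h45m = 19:50 Jan 9, 2031.
The raw date is calibrated: 19:50 Jan 9, 2031 + 40m = 20:30 Jan 9, 2031.
The sample is excavated: 10:30 Jan 9, 2031.
The report is sent to the excavator: 10:30 Jan 9, 2031 + 12h = 22:30 Jan 9, 2031.
Comparing: the raw date is calibrated at 20:30 Jan 9, 2031 vs the report is sent to the excavator at 22:30 Jan 9, 2031. Earlier: the raw date is calibrated.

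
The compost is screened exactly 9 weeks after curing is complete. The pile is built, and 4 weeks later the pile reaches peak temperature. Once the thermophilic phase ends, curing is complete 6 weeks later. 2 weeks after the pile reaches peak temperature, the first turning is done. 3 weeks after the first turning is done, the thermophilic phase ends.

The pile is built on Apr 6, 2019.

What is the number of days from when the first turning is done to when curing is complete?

63 days

Causal path: the first turning is done → the thermophilic phase ends → curing is complete.
Total delay along the path: 3 + 6 weeks = 9 weeks = 63 days.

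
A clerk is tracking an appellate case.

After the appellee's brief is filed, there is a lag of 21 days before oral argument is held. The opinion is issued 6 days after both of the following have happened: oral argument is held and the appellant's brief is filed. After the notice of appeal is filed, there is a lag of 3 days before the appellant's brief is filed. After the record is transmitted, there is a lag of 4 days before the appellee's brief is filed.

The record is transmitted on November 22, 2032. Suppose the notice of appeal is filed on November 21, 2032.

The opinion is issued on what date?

The record is transmitted: Nov 22, 2032.
The appellee's brief is filed: Nov 22, 2032 + 4 days = Nov 26, 2032.
Oral argument is held: Nov 26, 2032 + 21 days = Dec 17, 2032.
The notice of appeal is filed: Nov 21, 2032.
The appellant's brief is filed: Nov 21, 2032 + 3 days = Nov 24, 2032.
Both prerequisites met — oral argument is held (Dec 17, 2032), the appellant's brief is filed (Nov 24, 2032); the later is Dec 17, 2032.
The opinion is issued: Dec 17, 2032 + 6 days = Dec 23, 2032.

December 23, 2032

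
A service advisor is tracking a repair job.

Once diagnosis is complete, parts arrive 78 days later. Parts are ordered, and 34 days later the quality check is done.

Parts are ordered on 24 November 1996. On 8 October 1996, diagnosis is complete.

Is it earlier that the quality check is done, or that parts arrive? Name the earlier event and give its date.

Parts are ordered: Nov 24, 1996.
The quality check is done: Nov 24, 1996 + 34 days = Dec 28, 1996.
Diagnosis is complete: Oct 8, 1996.
Parts arrive: Oct 8, 1996 + 78 days = Dec 25, 1996.
Comparing: the quality check is done on Dec 28, 1996 vs parts arrive on Dec 25, 1996. Earlier: parts arrive.

Parts arrive — 25 December 1996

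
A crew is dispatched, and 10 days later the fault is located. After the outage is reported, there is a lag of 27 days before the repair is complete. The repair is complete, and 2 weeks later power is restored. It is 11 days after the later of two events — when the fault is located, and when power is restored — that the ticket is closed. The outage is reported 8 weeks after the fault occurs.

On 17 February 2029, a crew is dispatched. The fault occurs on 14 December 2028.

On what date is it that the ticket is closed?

1 April 2029

A crew is dispatched: Feb 17, 2029.
The fault is located: Feb 17, 2029 + 10 days = Feb 27, 2029.
The fault occurs: Dec 14, 2028.
The outage is reported: Dec 14, 2028 + 8 weeks = Feb 8, 2029.
The repair is complete: Feb 8, 2029 + 27 days = Mar 7, 2029.
Power is restored: Mar 7, 2029 + 2 weeks = Mar 21, 2029.
Both prerequisites met — the fault is located (Feb 27, 2029), power is restored (Mar 21, 2029); the later is Mar 21, 2029.
The ticket is closed: Mar 21, 2029 + 11 days = Apr 1, 2029.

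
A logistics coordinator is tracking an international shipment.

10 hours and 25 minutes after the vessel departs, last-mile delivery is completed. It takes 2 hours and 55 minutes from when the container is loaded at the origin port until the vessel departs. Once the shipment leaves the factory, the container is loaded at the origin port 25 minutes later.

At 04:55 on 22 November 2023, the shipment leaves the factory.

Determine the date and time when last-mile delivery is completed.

18:40 on 22 November 2023

The shipment leaves the factory: 04:55 Nov 22, 2023.
The container is loaded at the origin port: 04:55 Nov 22, 2023 + 25m = 05:20 Nov 22, 2023.
The vessel departs: 05:20 Nov 22, 2023 + 2h55m = 08:15 Nov 22, 2023.
Last-mile delivery is completed: 08:15 Nov 22, 2023 + 10h25m = 18:40 Nov 22, 2023.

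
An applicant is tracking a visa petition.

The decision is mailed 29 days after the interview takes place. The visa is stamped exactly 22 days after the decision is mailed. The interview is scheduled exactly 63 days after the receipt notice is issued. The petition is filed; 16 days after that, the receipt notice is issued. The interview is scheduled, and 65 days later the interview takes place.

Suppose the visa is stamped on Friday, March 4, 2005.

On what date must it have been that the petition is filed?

Saturday, August 21, 2004

The visa is stamped: Mar 4, 2005.
The decision is mailed: Mar 4, 2005 − 22 days = Feb 10, 2005.
The interview takes place: Feb 10, 2005 − 29 days = Jan 12, 2005.
The interview is scheduled: Jan 12, 2005 − 65 days = Nov 8, 2004.
The receipt notice is issued: Nov 8, 2004 − 63 days = Sep 6, 2004.
The petition is filed: Sep 6, 2004 − 16 days = Aug 21, 2004.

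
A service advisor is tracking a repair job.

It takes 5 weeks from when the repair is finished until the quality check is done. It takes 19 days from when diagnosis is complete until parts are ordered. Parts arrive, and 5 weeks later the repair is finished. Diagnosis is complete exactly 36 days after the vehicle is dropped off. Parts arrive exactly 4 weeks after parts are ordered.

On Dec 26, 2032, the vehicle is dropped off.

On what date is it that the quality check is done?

May 28, 2033

The vehicle is dropped off: Dec 26, 2032.
Diagnosis is complete: Dec 26, 2032 + 36 days = Jan 31, 2033.
Parts are ordered: Jan 31, 2033 + 19 days = Feb 19, 2033.
Parts arrive: Feb 19, 2033 + 4 weeks = Mar 19, 2033.
The repair is finished: Mar 19, 2033 + 5 weeks = Apr 23, 2033.
The quality check is done: Apr 23, 2033 + 5 weeks = May 28, 2033.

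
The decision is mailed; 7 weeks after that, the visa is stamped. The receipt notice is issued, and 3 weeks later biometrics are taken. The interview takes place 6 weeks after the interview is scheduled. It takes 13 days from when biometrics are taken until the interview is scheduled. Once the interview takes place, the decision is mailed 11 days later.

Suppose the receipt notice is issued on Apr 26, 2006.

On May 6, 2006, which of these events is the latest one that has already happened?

The receipt notice is issued

The receipt notice is issued: Apr 26, 2006.
Biometrics are taken: Apr 26, 2006 + 3 weeks = May 17, 2006.
The interview is scheduled: May 17, 2006 + 13 days = May 30, 2006.
The interview takes place: May 30, 2006 + 6 weeks = Jul 11, 2006.
The decision is mailed: Jul 11, 2006 + 11 days = Jul 22, 2006.
The visa is stamped: Jul 22, 2006 + 7 weeks = Sep 9, 2006.
May 6, 2006 falls between when the receipt notice is issued (Apr 26, 2006) and when biometrics are taken (May 17, 2006).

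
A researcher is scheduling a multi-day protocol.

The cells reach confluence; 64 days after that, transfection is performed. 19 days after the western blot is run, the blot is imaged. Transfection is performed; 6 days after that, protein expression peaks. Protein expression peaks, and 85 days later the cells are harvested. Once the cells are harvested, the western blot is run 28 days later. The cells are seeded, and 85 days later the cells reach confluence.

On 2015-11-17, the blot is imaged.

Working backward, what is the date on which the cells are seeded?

The blot is imaged: Nov 17, 2015.
The western blot is run: Nov 17, 2015 − 19 days = Oct 29, 2015.
The cells are harvested: Oct 29, 2015 − 28 days = Oct 1, 2015.
Protein expression peaks: Oct 1, 2015 − 85 days = Jul 8, 2015.
Transfection is performed: Jul 8, 2015 − 6 days = Jul 2, 2015.
The cells reach confluence: Jul 2, 2015 − 64 days = Apr 29, 2015.
The cells are seeded: Apr 29, 2015 − 85 days = Feb 3, 2015.

2015-02-03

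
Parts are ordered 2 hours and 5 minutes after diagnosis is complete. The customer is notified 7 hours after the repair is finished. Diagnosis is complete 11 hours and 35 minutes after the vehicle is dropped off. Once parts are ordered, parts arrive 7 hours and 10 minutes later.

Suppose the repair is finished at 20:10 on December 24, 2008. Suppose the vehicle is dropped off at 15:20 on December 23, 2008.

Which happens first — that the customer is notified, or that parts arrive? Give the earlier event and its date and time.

Parts arrive — 12:10 on December 24, 2008

The repair is finished: 20:10 Dec 24, 2008.
The customer is notified: 20:10 Dec 24, 2008 + 7h = 03:10 Dec 25, 2008.
The vehicle is dropped off: 15:20 Dec 23, 2008.
Diagnosis is complete: 15:20 Dec 23, 2008 + 11h35m = 02:55 Dec 24, 2008.
Parts are ordered: 02:55 Dec 24, 2008 + 2h05m = 05:00 Dec 24, 2008.
Parts arrive: 05:00 Dec 24, 2008 + 7h10m = 12:10 Dec 24, 2008.
Comparing: the customer is notified at 03:10 Dec 25, 2008 vs parts arrive at 12:10 Dec 24, 2008. Earlier: parts arrive.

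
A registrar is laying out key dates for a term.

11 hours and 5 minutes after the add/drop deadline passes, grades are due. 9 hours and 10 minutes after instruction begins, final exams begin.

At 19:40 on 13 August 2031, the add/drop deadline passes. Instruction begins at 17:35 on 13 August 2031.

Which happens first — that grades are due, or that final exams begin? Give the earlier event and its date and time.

Final exams begin — 02:45 on 14 August 2031

The add/drop deadline passes: 19:40 Aug 13, 2031.
Grades are due: 19:40 Aug 13, 2031 + 11h05m = 06:45 Aug 14, 2031.
Instruction begins: 17:35 Aug 13, 2031.
Final exams begin: 17:35 Aug 13, 2031 + 9h10m = 02:45 Aug 14, 2031.
Comparing: grades are due at 06:45 Aug 14, 2031 vs final exams begin at 02:45 Aug 14, 2031. Earlier: final exams begin.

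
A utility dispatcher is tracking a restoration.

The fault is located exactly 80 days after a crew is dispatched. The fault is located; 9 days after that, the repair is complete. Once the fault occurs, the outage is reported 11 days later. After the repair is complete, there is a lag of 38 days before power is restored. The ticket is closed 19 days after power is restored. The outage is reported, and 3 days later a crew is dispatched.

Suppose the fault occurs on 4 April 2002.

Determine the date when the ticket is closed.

11 September 2002

The fault occurs: Apr 4, 2002.
The outage is reported: Apr 4, 2002 + 11 days = Apr 15, 2002.
A crew is dispatched: Apr 15, 2002 + 3 days = Apr 18, 2002.
The fault is located: Apr 18, 2002 + 80 days = Jul 7, 2002.
The repair is complete: Jul 7, 2002 + 9 days = Jul 16, 2002.
Power is restored: Jul 16, 2002 + 38 days = Aug 23, 2002.
The ticket is closed: Aug 23, 2002 + 19 days = Sep 11, 2002.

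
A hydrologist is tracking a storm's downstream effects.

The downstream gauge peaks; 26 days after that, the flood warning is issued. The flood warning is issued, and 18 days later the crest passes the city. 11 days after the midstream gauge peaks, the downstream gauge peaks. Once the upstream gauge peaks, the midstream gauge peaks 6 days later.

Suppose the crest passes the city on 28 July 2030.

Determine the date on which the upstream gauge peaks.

The crest passes the city: Jul 28, 2030.
The flood warning is issued: Jul 28, 2030 − 18 days = Jul 10, 2030.
The downstream gauge peaks: Jul 10, 2030 − 26 days = Jun 14, 2030.
The midstream gauge peaks: Jun 14, 2030 − 11 days = Jun 3, 2030.
The upstream gauge peaks: Jun 3, 2030 − 6 days = May 28, 2030.

28 May 2030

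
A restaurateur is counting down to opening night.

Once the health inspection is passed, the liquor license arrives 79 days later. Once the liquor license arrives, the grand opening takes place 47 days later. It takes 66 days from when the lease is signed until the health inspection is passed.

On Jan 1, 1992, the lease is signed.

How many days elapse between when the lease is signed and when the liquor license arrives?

145 days

Causal path: the lease is signed → the health inspection is passed → the liquor license arrives.
Total delay along the path: 66 + 79 = 145 days.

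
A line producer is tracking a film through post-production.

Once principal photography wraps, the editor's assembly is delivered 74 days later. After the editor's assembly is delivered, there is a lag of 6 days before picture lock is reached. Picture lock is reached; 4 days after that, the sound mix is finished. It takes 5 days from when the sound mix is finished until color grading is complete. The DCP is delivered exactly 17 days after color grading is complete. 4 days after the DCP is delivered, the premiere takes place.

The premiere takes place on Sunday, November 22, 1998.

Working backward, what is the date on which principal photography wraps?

Tuesday, August 4, 1998

The premiere takes place: Nov 22, 1998.
The DCP is delivered: Nov 22, 1998 − 4 days = Nov 18, 1998.
Color grading is complete: Nov 18, 1998 − 17 days = Nov 1, 1998.
The sound mix is finished: Nov 1, 1998 − 5 days = Oct 27, 1998.
Picture lock is reached: Oct 27, 1998 − 4 days = Oct 23, 1998.
The editor's assembly is delivered: Oct 23, 1998 − 6 days = Oct 17, 1998.
Principal photography wraps: Oct 17, 1998 − 74 days = Aug 4, 1998.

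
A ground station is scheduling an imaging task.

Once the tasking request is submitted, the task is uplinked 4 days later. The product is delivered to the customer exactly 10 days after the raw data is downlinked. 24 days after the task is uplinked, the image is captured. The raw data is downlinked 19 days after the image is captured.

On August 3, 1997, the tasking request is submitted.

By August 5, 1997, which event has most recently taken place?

The tasking request is submitted: Aug 3, 1997.
The task is uplinked: Aug 3, 1997 + 4 days = Aug 7, 1997.
The image is captured: Aug 7, 1997 + 24 days = Aug 31, 1997.
The raw data is downlinked: Aug 31, 1997 + 19 days = Sep 19, 1997.
The product is delivered to the customer: Sep 19, 1997 + 10 days = Sep 29, 1997.
Aug 5, 1997 falls between when the tasking request is submitted (Aug 3, 1997) and when the task is uplinked (Aug 7, 1997).

The tasking request is submitted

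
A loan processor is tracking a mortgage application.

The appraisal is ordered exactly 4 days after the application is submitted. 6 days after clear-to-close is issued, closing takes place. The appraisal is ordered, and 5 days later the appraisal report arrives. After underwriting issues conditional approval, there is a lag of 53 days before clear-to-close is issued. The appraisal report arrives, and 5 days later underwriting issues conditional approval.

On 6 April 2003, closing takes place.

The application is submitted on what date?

Closing takes place: Apr 6, 2003.
Clear-to-close is issued: Apr 6, 2003 − 6 days = Mar 31, 2003.
Underwriting issues conditional approval: Mar 31, 2003 − 53 days = Feb 6, 2003.
The appraisal report arrives: Feb 6, 2003 − 5 days = Feb 1, 2003.
The appraisal is ordered: Feb 1, 2003 − 5 days = Jan 27, 2003.
The application is submitted: Jan 27, 2003 − 4 days = Jan 23, 2003.

23 January 2003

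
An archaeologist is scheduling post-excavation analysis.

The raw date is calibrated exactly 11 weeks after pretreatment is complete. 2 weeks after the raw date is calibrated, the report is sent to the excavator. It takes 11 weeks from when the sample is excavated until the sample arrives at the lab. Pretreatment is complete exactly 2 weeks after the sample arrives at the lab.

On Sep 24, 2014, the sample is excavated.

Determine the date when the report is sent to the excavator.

Mar 25, 2015

The sample is excavated: Sep 24, 2014.
The sample arrives at the lab: Sep 24, 2014 + 11 weeks = Dec 10, 2014.
Pretreatment is complete: Dec 10, 2014 + 2 weeks = Dec 24, 2014.
The raw date is calibrated: Dec 24, 2014 + 11 weeks = Mar 11, 2015.
The report is sent to the excavator: Mar 11, 2015 + 2 weeks = Mar 25, 2015.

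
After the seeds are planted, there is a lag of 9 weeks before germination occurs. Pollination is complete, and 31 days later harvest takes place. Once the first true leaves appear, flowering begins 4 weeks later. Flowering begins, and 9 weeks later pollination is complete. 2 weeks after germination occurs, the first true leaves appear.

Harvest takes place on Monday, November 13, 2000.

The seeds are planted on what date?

Harvest takes place: Nov 13, 2000.
Pollination is complete: Nov 13, 2000 − 31 days = Oct 13, 2000.
Flowering begins: Oct 13, 2000 − 9 weeks = Aug 11, 2000.
The first true leaves appear: Aug 11, 2000 − 4 weeks = Jul 14, 2000.
Germination occurs: Jul 14, 2000 − 2 weeks = Jun 30, 2000.
The seeds are planted: Jun 30, 2000 − 9 weeks = Apr 28, 2000.

Friday, April 28, 2000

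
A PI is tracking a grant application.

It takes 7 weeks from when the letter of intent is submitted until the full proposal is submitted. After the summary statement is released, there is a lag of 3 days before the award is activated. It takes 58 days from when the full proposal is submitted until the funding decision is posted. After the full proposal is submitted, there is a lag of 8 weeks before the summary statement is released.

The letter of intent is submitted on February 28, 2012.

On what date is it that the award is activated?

The letter of intent is submitted: Feb 28, 2012.
The full proposal is submitted: Feb 28, 2012 + 7 weeks = Apr 17, 2012.
The summary statement is released: Apr 17, 2012 + 8 weeks = Jun 12, 2012.
The award is activated: Jun 12, 2012 + 3 days = Jun 15, 2012.

June 15, 2012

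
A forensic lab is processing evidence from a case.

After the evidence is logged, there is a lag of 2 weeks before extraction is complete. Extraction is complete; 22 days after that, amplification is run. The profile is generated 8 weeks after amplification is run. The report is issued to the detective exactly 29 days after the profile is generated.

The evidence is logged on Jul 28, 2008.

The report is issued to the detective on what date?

The evidence is logged: Jul 28, 2008.
Extraction is complete: Jul 28, 2008 + 2 weeks = Aug 11, 2008.
Amplification is run: Aug 11, 2008 + 22 days = Sep 2, 2008.
The profile is generated: Sep 2, 2008 + 8 weeks = Oct 28, 2008.
The report is issued to the detective: Oct 28, 2008 + 29 days = Nov 26, 2008.

Nov 26, 2008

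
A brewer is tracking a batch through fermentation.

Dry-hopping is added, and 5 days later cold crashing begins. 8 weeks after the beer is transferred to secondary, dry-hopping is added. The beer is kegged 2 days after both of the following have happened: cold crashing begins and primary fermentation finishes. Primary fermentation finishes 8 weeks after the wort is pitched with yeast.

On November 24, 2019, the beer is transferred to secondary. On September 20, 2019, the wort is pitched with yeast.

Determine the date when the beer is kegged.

January 26, 2020

The beer is transferred to secondary: Nov 24, 2019.
Dry-hopping is added: Nov 24, 2019 + 8 weeks = Jan 19, 2020.
Cold crashing begins: Jan 19, 2020 + 5 days = Jan 24, 2020.
The wort is pitched with yeast: Sep 20, 2019.
Primary fermentation finishes: Sep 20, 2019 + 8 weeks = Nov 15, 2019.
Both prerequisites met — cold crashing begins (Jan 24, 2020), primary fermentation finishes (Nov 15, 2019); the later is Jan 24, 2020.
The beer is kegged: Jan 24, 2020 + 2 days = Jan 26, 2020.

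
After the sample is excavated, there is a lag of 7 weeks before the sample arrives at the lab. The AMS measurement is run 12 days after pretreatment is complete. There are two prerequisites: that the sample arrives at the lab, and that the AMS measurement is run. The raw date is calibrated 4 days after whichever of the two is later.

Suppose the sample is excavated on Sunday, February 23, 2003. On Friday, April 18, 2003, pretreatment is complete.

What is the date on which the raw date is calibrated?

Sunday, May 4, 2003

The sample is excavated: Feb 23, 2003.
The sample arrives at the lab: Feb 23, 2003 + 7 weeks = Apr 13, 2003.
Pretreatment is complete: Apr 18, 2003.
The AMS measurement is run: Apr 18, 2003 + 12 days = Apr 30, 2003.
Both prerequisites met — the sample arrives at the lab (Apr 13, 2003), the AMS measurement is run (Apr 30, 2003); the later is Apr 30, 2003.
The raw date is calibrated: Apr 30, 2003 + 4 days = May 4, 2003.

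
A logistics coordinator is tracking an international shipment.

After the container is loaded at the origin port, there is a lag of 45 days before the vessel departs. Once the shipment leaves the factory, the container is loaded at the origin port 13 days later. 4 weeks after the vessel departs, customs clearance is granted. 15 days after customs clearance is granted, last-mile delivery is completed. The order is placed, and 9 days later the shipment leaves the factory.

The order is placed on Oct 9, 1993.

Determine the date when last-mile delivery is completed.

The order is placed: Oct 9, 1993.
The shipment leaves the factory: Oct 9, 1993 + 9 days = Oct 18, 1993.
The container is loaded at the origin port: Oct 18, 1993 + 13 days = Oct 31, 1993.
The vessel departs: Oct 31, 1993 + 45 days = Dec 15, 1993.
Customs clearance is granted: Dec 15, 1993 + 4 weeks = Jan 12, 1994.
Last-mile delivery is completed: Jan 12, 1994 + 15 days = Jan 27, 1994.

Jan 27, 1994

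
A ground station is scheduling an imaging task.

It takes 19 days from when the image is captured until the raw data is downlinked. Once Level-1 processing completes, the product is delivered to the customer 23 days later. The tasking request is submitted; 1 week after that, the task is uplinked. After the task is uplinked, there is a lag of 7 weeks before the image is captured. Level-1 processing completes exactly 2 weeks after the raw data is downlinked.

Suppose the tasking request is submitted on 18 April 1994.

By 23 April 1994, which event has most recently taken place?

The tasking request is submitted: Apr 18, 1994.
The task is uplinked: Apr 18, 1994 + 1 week = Apr 25, 1994.
The image is captured: Apr 25, 1994 + 7 weeks = Jun 13, 1994.
The raw data is downlinked: Jun 13, 1994 + 19 days = Jul 2, 1994.
Level-1 processing completes: Jul 2, 1994 + 2 weeks = Jul 16, 1994.
The product is delivered to the customer: Jul 16, 1994 + 23 days = Aug 8, 1994.
Apr 23, 1994 falls between when the tasking request is submitted (Apr 18, 1994) and when the task is uplinked (Apr 25, 1994).

The tasking request is submitted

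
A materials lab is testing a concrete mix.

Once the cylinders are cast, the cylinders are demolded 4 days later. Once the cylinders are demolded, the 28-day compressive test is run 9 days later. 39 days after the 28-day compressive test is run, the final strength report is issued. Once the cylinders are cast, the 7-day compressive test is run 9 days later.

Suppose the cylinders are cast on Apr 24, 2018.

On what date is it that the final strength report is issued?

Jun 15, 2018

The cylinders are cast: Apr 24, 2018.
The cylinders are demolded: Apr 24, 2018 + 4 days = Apr 28, 2018.
The 28-day compressive test is run: Apr 28, 2018 + 9 days = May 7, 2018.
The final strength report is issued: May 7, 2018 + 39 days = Jun 15, 2018.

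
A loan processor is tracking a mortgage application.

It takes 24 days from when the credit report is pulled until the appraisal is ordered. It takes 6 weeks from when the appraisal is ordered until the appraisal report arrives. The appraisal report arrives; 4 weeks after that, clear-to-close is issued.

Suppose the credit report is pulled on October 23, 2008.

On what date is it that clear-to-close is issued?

The credit report is pulled: Oct 23, 2008.
The appraisal is ordered: Oct 23, 2008 + 24 days = Nov 16, 2008.
The appraisal report arrives: Nov 16, 2008 + 6 weeks = Dec 28, 2008.
Clear-to-close is issued: Dec 28, 2008 + 4 weeks = Jan 25, 2009.

January 25, 2009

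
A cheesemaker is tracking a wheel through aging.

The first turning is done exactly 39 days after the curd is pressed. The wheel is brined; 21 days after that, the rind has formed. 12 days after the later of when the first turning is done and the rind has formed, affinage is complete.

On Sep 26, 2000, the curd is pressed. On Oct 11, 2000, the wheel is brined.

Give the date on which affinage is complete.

The curd is pressed: Sep 26, 2000.
The first turning is done: Sep 26, 2000 + 39 days = Nov 4, 2000.
The wheel is brined: Oct 11, 2000.
The rind has formed: Oct 11, 2000 + 21 days = Nov 1, 2000.
Both prerequisites met — the first turning is done (Nov 4, 2000), the rind has formed (Nov 1, 2000); the later is Nov 4, 2000.
Affinage is complete: Nov 4, 2000 + 12 days = Nov 16, 2000.

Nov 16, 2000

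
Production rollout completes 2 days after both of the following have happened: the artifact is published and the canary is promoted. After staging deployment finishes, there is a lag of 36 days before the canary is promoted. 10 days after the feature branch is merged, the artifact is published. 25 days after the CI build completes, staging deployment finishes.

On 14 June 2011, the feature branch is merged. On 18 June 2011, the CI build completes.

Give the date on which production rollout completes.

The feature branch is merged: Jun 14, 2011.
The artifact is published: Jun 14, 2011 + 10 days = Jun 24, 2011.
The CI build completes: Jun 18, 2011.
Staging deployment finishes: Jun 18, 2011 + 25 days = Jul 13, 2011.
The canary is promoted: Jul 13, 2011 + 36 days = Aug 18, 2011.
Both prerequisites met — the artifact is published (Jun 24, 2011), the canary is promoted (Aug 18, 2011); the later is Aug 18, 2011.
Production rollout completes: Aug 18, 2011 + 2 days = Aug 20, 2011.

20 August 2011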